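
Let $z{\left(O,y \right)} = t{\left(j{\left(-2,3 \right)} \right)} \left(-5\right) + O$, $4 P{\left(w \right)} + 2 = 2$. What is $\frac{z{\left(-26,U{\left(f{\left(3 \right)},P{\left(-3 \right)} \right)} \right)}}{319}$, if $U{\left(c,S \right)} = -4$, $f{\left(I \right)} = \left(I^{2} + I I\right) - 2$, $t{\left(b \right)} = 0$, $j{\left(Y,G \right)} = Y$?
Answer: $- \frac{26}{319} \approx -0.081505$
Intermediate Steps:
$P{\left(w \right)} = 0$ ($P{\left(w \right)} = - \frac{1}{2} + \frac{1}{4} \cdot 2 = - \frac{1}{2} + \frac{1}{2} = 0$)
$f{\left(I \right)} = -2 + 2 I^{2}$ ($f{\left(I \right)} = \left(I^{2} + I^{2}\right) - 2 = 2 I^{2} - 2 = -2 + 2 I^{2}$)
$z{\left(O,y \right)} = O$ ($z{\left(O,y \right)} = 0 \left(-5\right) + O = 0 + O = O$)
$\frac{z{\left(-26,U{\left(f{\left(3 \right)},P{\left(-3 \right)} \right)} \right)}}{319} = - \frac{26}{319}$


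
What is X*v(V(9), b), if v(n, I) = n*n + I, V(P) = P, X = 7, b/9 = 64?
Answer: 4599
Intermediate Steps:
b = 576 (b = 9*64 = 576)
v(n, I) = I + n**2 (v(n, I) = n**2 + I = I + n**2)
X*v(V(9), b) = 7*(576 + 9**2) = 7*(576 + 81) = 7*657 = 4599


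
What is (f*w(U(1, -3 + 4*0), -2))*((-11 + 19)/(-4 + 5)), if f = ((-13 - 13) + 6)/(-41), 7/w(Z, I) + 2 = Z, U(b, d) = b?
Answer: -1120/41 ≈ -27.317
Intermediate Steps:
w(Z, I) = 7/(-2 + Z)
f = 20/41 (f = (-26 + 6)*(-1/41) = -20*(-1/41) = 20/41 ≈ 0.48780)
(f*w(U(1, -3 + 4*0), -2))*((-11 + 19)/(-4 + 5)) = (20*(7/(-2 + 1))/41)*((-11 + 19)/(-4 + 5)) = (20*(7/(-1))/41)*(8/1) = (20*(7*(-1))/41)*(8*1) = ((20/41)*(-7))*8 = -140/41*8 = -1120/41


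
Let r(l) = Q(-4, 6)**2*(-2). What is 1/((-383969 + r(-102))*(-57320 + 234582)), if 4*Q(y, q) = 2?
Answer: -1/68063201509 ≈ -1.4692e-11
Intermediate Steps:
Q(y, q) = 1/2 (Q(y, q) = (1/4)*2 = 1/2)
r(l) = -1/2 (r(l) = (1/2)**2*(-2) = (1/4)*(-2) = -1/2)
1/((-383969 + r(-102))*(-57320 + 234582)) = 1/((-383969 - 1/2)*(-57320 + 234582)) = 1/(-767939/2*177262) = 1/(-68063201509) = -1/68063201509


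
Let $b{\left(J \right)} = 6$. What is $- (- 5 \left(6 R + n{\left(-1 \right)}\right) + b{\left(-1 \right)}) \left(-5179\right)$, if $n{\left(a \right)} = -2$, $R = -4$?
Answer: $704344$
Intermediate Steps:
$- (- 5 \left(6 R + n{\left(-1 \right)}\right) + b{\left(-1 \right)}) \left(-5179\right) = - (- 5 \left(6 \left(-4\right) - 2\right) + 6) \left(-5179\right) = - (- 5 \left(-24 - 2\right) + 6) \left(-5179\right) = - (\left(-5\right) \left(-26\right) + 6) \left(-5179\right) = - (130 + 6) \left(-5179\right) = \left(-1\right) 136 \left(-5179\right) = \left(-136\right) \left(-5179\right) = 704344$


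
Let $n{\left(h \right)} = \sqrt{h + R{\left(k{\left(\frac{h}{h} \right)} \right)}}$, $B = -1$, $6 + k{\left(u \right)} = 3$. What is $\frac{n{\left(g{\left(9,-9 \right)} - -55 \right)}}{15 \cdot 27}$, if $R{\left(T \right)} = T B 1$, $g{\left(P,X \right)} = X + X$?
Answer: $\frac{2 \sqrt{10}}{405} \approx 0.015616$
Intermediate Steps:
$k{\left(u \right)} = -3$ ($k{\left(u \right)} = -6 + 3 = -3$)
$g{\left(P,X \right)} = 2 X$
$R{\left(T \right)} = - T$ ($R{\left(T \right)} = T \left(-1\right) 1 = - T 1 = - T$)
$n{\left(h \right)} = \sqrt{3 + h}$ ($n{\left(h \right)} = \sqrt{h - -3} = \sqrt{h + 3} = \sqrt{3 + h}$)
$\frac{n{\left(g{\left(9,-9 \right)} - -55 \right)}}{15 \cdot 27} = \frac{\sqrt{3 + \left(2 \left(-9\right) - -55\right)}}{15 \cdot 27} = \frac{\sqrt{3 + \left(-18 + 55\right)}}{405} = \sqrt{3 + 37} \cdot \frac{1}{405} = \sqrt{40} \cdot \frac{1}{405} = 2 \sqrt{10} \cdot \frac{1}{405} = \frac{2 \sqrt{10}}{405}$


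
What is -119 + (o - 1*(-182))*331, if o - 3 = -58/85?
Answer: 5175662/85 ≈ 60890.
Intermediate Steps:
o = 197/85 (o = 3 - 58/85 = 197/85 ≈ 2.3176)
-119 + (o - 1*(-182))*331 = -119 + (197/85 - 1*(-182))*331 = -119 + (197/85 + 182)*331 = -119 + (15667/85)*331 = -119 + 5185777/85 = 5175662/85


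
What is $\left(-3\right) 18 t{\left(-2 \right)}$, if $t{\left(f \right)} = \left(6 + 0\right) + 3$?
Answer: $-486$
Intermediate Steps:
$t{\left(f \right)} = 9$ ($t{\left(f \right)} = 6 + 3 = 9$)
$\left(-3\right) 18 t{\left(-2 \right)} = \left(-3\right) 18 \cdot 9 = \left(-54\right) 9 = -486$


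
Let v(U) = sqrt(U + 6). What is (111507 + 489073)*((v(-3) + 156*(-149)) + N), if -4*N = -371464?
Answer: 41813580760 + 600580*sqrt(3) ≈ 4.1815e+10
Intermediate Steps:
N = 92866 (N = -1/4*(-371464) = 92866)
v(U) = sqrt(6 + U)
(111507 + 489073)*((v(-3) + 156*(-149)) + N) = (111507 + 489073)*((sqrt(6 - 3) + 156*(-149)) + 92866) = 600580*((sqrt(3) - 23244) + 92866) = 600580*((-23244 + sqrt(3)) + 92866) = 600580*(69622 + sqrt(3)) = 41813580760 + 600580*sqrt(3)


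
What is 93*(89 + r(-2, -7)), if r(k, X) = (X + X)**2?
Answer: 26505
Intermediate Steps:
r(k, X) = 4*X**2 (r(k, X) = (2*X)**2 = 4*X**2)
93*(89 + r(-2, -7)) = 93*(89 + 4*(-7)**2) = 93*(89 + 4*49) = 93*(89 + 196) = 93*285 = 26505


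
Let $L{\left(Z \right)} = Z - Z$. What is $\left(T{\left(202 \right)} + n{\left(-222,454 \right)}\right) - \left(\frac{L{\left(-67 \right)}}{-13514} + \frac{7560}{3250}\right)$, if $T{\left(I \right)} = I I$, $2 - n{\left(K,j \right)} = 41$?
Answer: $\frac{13247869}{325} \approx 40763.0$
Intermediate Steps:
$L{\left(Z \right)} = 0$
$n{\left(K,j \right)} = -39$ ($n{\left(K,j \right)} = 2 - 41 = -39$)
$T{\left(I \right)} = I^{2}$
$\left(T{\left(202 \right)} + n{\left(-222,454 \right)}\right) - \left(\frac{L{\left(-67 \right)}}{-13514} + \frac{7560}{3250}\right) = \left(202^{2} - 39\right) - \left(\frac{0}{-13514} + \frac{7560}{3250}\right) = \left(40804 - 39\right) - \left(0 \left(- \frac{1}{13514}\right) + 7560 \cdot \frac{1}{3250}\right) = 40765 - \left(0 + \frac{756}{325}\right) = 40765 - \frac{756}{325} = \frac{13247869}{325}$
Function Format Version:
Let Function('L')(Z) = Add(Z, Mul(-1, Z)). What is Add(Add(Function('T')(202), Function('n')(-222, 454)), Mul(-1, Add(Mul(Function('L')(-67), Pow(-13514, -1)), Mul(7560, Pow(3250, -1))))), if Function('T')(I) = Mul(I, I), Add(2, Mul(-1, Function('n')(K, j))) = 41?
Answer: Rational(13247869, 325) ≈ 40763.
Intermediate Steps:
Function('L')(Z) = 0
Function('n')(K, j) = -39 (Function('n')(K, j) = Add(2, Mul(-1, 41)) = Add(2, -41) = -39)
Function('T')(I) = Pow(I, 2)
Add(Add(Function('T')(202), Function('n')(-222, 454)), Mul(-1, Add(Mul(Function('L')(-67), Pow(-13514, -1)), Mul(7560, Pow(3250, -1))))) = Add(Add(Pow(202, 2), -39), Mul(-1, Add(Mul(0, Pow(-13514, -1)), Mul(7560, Pow(3250, -1))))) = Add(Add(40804, -39), Mul(-1, Add(Mul(0, Rational(-1, 13514)), Mul(7560, Rational(1, 3250))))) = Add(40765, Mul(-1, Add(0, Rational(756, 325)))) = Add(40765, Mul(-1, Rational(756, 325))) = Add(40765, Rational(-756, 325)) = Rational(13247869, 325)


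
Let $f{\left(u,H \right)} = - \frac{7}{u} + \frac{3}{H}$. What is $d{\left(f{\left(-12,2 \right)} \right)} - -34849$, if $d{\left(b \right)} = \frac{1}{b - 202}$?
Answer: $\frac{83602739}{2399} \approx 34849.0$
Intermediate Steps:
$d{\left(b \right)} = \frac{1}{-202 + b}$
$d{\left(f{\left(-12,2 \right)} \right)} - -34849 = \frac{1}{-202 + \left(- \frac{7}{-12} + \frac{3}{2}\right)} - -34849 = \frac{1}{-202 + \left(\left(-7\right) \left(- \frac{1}{12}\right) + 3 \cdot \frac{1}{2}\right)} + 34849 = \frac{1}{-202 + \left(\frac{7}{12} + \frac{3}{2}\right)} + 34849 = \frac{1}{-202 + \frac{25}{12}} + 34849 = \frac{1}{- \frac{2399}{12}} + 34849 = - \frac{12}{2399} + 34849 = \frac{83602739}{2399}$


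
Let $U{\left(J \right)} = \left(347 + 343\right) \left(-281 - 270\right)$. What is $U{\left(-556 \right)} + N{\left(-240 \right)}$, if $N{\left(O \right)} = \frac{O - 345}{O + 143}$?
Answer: $- \frac{36877845}{97} \approx -3.8018 \cdot 10^{5}$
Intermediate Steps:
$U{\left(J \right)} = -380190$ ($U{\left(J \right)} = 690 \left(-551\right) = -380190$)
$N{\left(O \right)} = \frac{-345 + O}{143 + O}$
$U{\left(-556 \right)} + N{\left(-240 \right)} = -380190 + \frac{-345 - 240}{143 - 240} = -380190 + \frac{1}{-97} \left(-585\right) = -380190 - - \frac{585}{97} = -380190 + \frac{585}{97} = - \frac{36877845}{97}$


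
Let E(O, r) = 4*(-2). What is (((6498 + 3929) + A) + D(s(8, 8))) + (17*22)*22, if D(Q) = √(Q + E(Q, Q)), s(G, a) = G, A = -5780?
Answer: 12875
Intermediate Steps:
E(O, r) = -8
D(Q) = √(-8 + Q) (D(Q) = √(Q - 8) = √(-8 + Q))
(((6498 + 3929) + A) + D(s(8, 8))) + (17*22)*22 = (((6498 + 3929) - 5780) + √(-8 + 8)) + (17*22)*22 = ((10427 - 5780) + √0) + 374*22 = (4647 + 0) + 8228 = 4647 + 8228 = 12875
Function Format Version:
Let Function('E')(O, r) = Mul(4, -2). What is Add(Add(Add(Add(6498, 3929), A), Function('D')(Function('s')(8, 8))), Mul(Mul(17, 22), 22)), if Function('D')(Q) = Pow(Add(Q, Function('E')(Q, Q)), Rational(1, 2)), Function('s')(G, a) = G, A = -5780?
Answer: 12875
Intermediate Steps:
Function('E')(O, r) = -8
Function('D')(Q) = Pow(Add(-8, Q), Rational(1, 2)) (Function('D')(Q) = Pow(Add(Q, -8), Rational(1, 2)) = Pow(Add(-8, Q), Rational(1, 2)))
Add(Add(Add(Add(6498, 3929), A), Function('D')(Function('s')(8, 8))), Mul(Mul(17, 22), 22)) = Add(Add(Add(Add(6498, 3929), -5780), Pow(Add(-8, 8), Rational(1, 2))), Mul(Mul(17, 22), 22)) = Add(Add(Add(10427, -5780), Pow(0, Rational(1, 2))), Mul(374, 22)) = Add(Add(4647, 0), 8228) = Add(4647, 8228) = 12875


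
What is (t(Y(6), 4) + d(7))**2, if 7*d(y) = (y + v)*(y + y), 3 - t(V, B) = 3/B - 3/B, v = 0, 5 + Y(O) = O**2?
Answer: 289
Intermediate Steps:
Y(O) = -5 + O**2
t(V, B) = 3 (t(V, B) = 3 - (3/B - 3/B) = 3 - 1*0 = 3 + 0 = 3)
d(y) = 2*y**2/7 (d(y) = ((y + 0)*(y + y))/7 = (y*(2*y))/7 = (2*y**2)/7 = 2*y**2/7)
(t(Y(6), 4) + d(7))**2 = (3 + (2/7)*7**2)**2 = (3 + (2/7)*49)**2 = (3 + 14)**2 = 17**2 = 289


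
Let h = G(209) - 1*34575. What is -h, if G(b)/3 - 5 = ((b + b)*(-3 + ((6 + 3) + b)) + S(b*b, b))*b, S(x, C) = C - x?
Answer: -29056986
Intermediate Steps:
G(b) = 15 + 3*b*(b - b**2 + 2*b*(6 + b)) (G(b) = 15 + 3*(((b + b)*(-3 + ((6 + 3) + b)) + (b - b*b))*b) = 15 + 3*(((2*b)*(-3 + (9 + b)) + (b - b**2))*b) = 15 + 3*(((2*b)*(6 + b) + (b - b**2))*b) = 15 + 3*((2*b*(6 + b) + (b - b**2))*b) = 15 + 3*((b - b**2 + 2*b*(6 + b))*b) = 15 + 3*(b*(b - b**2 + 2*b*(6 + b))) = 15 + 3*b*(b - b**2 + 2*b*(6 + b)))
h = 29056986 (h = (15 + 3*209**3 + 39*209**2) - 1*34575 = (15 + 3*9129329 + 39*43681) - 34575 = (15 + 27387987 + 1703559) - 34575 = 29091561 - 34575 = 29056986)
-h = -1*29056986 = -29056986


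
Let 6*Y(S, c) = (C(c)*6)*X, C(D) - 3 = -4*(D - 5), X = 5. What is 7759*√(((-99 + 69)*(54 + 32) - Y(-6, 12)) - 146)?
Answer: 395709*I ≈ 3.9571e+5*I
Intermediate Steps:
C(D) = 23 - 4*D (C(D) = 3 - 4*(D - 5) = 3 - 4*(-5 + D) = 3 + (20 - 4*D) = 23 - 4*D)
Y(S, c) = 115 - 20*c (Y(S, c) = (((23 - 4*c)*6)*5)/6 = ((138 - 24*c)*5)/6 = (690 - 120*c)/6 = 115 - 20*c)
7759*√(((-99 + 69)*(54 + 32) - Y(-6, 12)) - 146) = 7759*√(((-99 + 69)*(54 + 32) - (115 - 20*12)) - 146) = 7759*√((-30*86 - (115 - 240)) - 146) = 7759*√((-2580 - 1*(-125)) - 146) = 7759*√((-2580 + 125) - 146) = 7759*√(-2455 - 146) = 7759*√(-2601) = 7759*(51*I) = 395709*I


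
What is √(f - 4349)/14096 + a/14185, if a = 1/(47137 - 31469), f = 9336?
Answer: 1/222250580 + √4987/14096 ≈ 0.0050098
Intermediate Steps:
a = 1/15668 ≈ 6.3824e-5
√(f - 4349)/14096 + a/14185 = √(9336 - 4349)/14096 + (1/15668)/14185 = √4987*(1/14096) + (1/15668)*(1/14185) = √4987/14096 + 1/222250580 = 1/222250580 + √4987/14096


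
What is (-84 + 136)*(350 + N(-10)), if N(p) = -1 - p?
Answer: 18668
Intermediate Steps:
(-84 + 136)*(350 + N(-10)) = (-84 + 136)*(350 + (-1 - 1*(-10))) = 52*(350 + (-1 + 10)) = 52*(350 + 9) = 52*359 = 18668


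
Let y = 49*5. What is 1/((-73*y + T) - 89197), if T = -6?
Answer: -1/107088 ≈ -9.3381e-6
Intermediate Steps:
y = 245
1/((-73*y + T) - 89197) = 1/((-73*245 - 6) - 89197) = 1/((-17885 - 6) - 89197) = 1/(-17891 - 89197) = 1/(-107088) = -1/107088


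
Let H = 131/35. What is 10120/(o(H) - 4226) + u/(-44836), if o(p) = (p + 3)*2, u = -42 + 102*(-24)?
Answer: -3878447645/1652632542 ≈ -2.3468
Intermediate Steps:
H = 131/35 (H = 131*(1/35) = 131/35 ≈ 3.7429)
u = -2490 (u = -42 - 2448 = -2490)
o(p) = 6 + 2*p (o(p) = (3 + p)*2 = 6 + 2*p)
10120/(o(H) - 4226) + u/(-44836) = 10120/((6 + 2*(131/35)) - 4226) - 2490/(-44836) = 10120/((6 + 262/35) - 4226) - 2490*(-1/44836) = 10120/(472/35 - 4226) + 1245/22418 = 10120/(-147438/35) + 1245/22418 = 10120*(-35/147438) + 1245/22418 = -177100/73719 + 1245/22418 = -3878447645/1652632542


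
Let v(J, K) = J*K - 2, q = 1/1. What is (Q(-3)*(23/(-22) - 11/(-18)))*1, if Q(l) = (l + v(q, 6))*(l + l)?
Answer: 86/33 ≈ 2.6061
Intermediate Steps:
q = 1
v(J, K) = -2 + J*K
Q(l) = 2*l*(4 + l) (Q(l) = (l + (-2 + 1*6))*(l + l) = (l + (-2 + 6))*(2*l) = (l + 4)*(2*l) = (4 + l)*(2*l) = 2*l*(4 + l))
(Q(-3)*(23/(-22) - 11/(-18)))*1 = ((2*(-3)*(4 - 3))*(23/(-22) - 11/(-18)))*1 = ((2*(-3)*1)*(23*(-1/22) - 11*(-1/18)))*1 = -6*(-23/22 + 11/18)*1 = -6*(-43/99)*1 = (86/33)*1 = 86/33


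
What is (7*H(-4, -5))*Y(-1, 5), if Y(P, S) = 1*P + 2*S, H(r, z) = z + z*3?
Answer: -1260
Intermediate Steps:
H(r, z) = 4*z (H(r, z) = z + 3*z = 4*z)
Y(P, S) = P + 2*S
(7*H(-4, -5))*Y(-1, 5) = (7*(4*(-5)))*(-1 + 2*5) = (7*(-20))*(-1 + 10) = -140*9 = -1260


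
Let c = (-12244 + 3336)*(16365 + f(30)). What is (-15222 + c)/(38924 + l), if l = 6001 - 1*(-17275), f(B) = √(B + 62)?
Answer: -72897321/31100 - 2227*√23/7775 ≈ -2345.3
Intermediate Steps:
f(B) = √(62 + B)
l = 23276 (l = 6001 + 17275 = 23276)
c = -145779420 - 17816*√23 (c = (-12244 + 3336)*(16365 + √(62 + 30)) = -8908*(16365 + √92) = -8908*(16365 + 2*√23) = -145779420 - 17816*√23 ≈ -1.4586e+8)
(-15222 + c)/(38924 + l) = (-15222 + (-145779420 - 17816*√23))/(38924 + 23276) = (-145794642 - 17816*√23)/62200 = (-145794642 - 17816*√23)*(1/62200) = -72897321/31100 - 2227*√23/7775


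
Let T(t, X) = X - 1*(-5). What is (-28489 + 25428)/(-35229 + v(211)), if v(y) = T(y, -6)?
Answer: 3061/35230 ≈ 0.086886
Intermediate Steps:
T(t, X) = 5 + X (T(t, X) = X + 5 = 5 + X)
v(y) = -1 (v(y) = 5 - 6 = -1)
(-28489 + 25428)/(-35229 + v(211)) = (-28489 + 25428)/(-35229 - 1) = -3061/(-35230) = -3061*(-1/35230) = 3061/35230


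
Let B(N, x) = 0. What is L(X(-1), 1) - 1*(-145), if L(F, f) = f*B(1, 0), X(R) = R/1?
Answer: 145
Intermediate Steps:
X(R) = R (X(R) = R*1 = R)
L(F, f) = 0 (L(F, f) = f*0 = 0)
L(X(-1), 1) - 1*(-145) = 0 - 1*(-145) = 0 + 145 = 145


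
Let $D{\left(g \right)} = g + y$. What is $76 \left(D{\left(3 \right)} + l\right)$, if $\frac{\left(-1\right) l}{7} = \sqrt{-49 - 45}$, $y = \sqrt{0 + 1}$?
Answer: $304 - 532 i \sqrt{94} \approx 304.0 - 5157.9 i$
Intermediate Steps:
$y = 1$ ($y = \sqrt{1} = 1$)
$l = - 7 i \sqrt{94}$ ($l = - 7 \sqrt{-49 - 45} = - 7 \sqrt{-94} = - 7 i \sqrt{94} \approx - 67.868 i$)
$D{\left(g \right)} = 1 + g$ ($D{\left(g \right)} = g + 1 = 1 + g$)
$76 \left(D{\left(3 \right)} + l\right) = 76 \left(\left(1 + 3\right) - 7 i \sqrt{94}\right) = 76 \left(4 - 7 i \sqrt{94}\right) = 304 - 532 i \sqrt{94}$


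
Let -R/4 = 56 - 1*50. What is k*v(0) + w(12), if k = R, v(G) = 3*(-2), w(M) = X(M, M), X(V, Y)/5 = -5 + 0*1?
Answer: 119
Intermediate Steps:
X(V, Y) = -25 (X(V, Y) = 5*(-5 + 0*1) = 5*(-5 + 0) = 5*(-5) = -25)
w(M) = -25
v(G) = -6
R = -24 (R = -4*(56 - 1*50) = -4*(56 - 50) = -4*6 = -24)
k = -24
k*v(0) + w(12) = -24*(-6) - 25 = 144 - 25 = 119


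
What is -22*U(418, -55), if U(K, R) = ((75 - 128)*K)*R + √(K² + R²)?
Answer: -26806340 - 242*√1469 ≈ -2.6816e+7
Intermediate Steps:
U(K, R) = √(K² + R²) - 53*K*R (U(K, R) = (-53*K)*R + √(K² + R²) = -53*K*R + √(K² + R²) = √(K² + R²) - 53*K*R)
-22*U(418, -55) = -22*(√(418² + (-55)²) - 53*418*(-55)) = -22*(√(174724 + 3025) + 1218470) = -22*(√177749 + 1218470) = -22*(11*√1469 + 1218470) = -22*(1218470 + 11*√1469) = -26806340 - 242*√1469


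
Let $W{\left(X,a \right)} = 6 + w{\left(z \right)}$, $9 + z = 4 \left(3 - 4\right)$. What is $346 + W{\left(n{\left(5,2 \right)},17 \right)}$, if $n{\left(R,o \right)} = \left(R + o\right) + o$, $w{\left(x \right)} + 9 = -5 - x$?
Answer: $351$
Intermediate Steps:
$z = -13$ ($z = -9 + 4 \left(3 - 4\right) = -9 + 4 \left(-1\right) = -9 - 4 = -13$)
$w{\left(x \right)} = -14 - x$ ($w{\left(x \right)} = -9 - \left(5 + x\right) = -14 - x$)
$n{\left(R,o \right)} = R + 2 o$
$W{\left(X,a \right)} = 5$ ($W{\left(X,a \right)} = 6 - 1 = 5$)
$346 + W{\left(n{\left(5,2 \right)},17 \right)} = 346 + 5 = 351$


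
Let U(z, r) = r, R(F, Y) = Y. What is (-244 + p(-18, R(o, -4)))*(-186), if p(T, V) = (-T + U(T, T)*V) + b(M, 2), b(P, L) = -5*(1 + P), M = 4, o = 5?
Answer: 33294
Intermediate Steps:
b(P, L) = -5 - 5*P
p(T, V) = -25 - T + T*V (p(T, V) = (-T + T*V) + (-5 - 5*4) = (-T + T*V) + (-5 - 20) = (-T + T*V) - 25 = -25 - T + T*V)
(-244 + p(-18, R(o, -4)))*(-186) = (-244 + (-25 - 1*(-18) - 18*(-4)))*(-186) = (-244 + (-25 + 18 + 72))*(-186) = (-244 + 65)*(-186) = -179*(-186) = 33294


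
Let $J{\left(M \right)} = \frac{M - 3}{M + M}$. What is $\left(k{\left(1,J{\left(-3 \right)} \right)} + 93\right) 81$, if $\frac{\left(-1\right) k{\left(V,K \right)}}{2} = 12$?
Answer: $5589$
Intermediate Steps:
$J{\left(M \right)} = \frac{-3 + M}{2 M}$
$k{\left(V,K \right)} = -24$ ($k{\left(V,K \right)} = \left(-2\right) 12 = -24$)
$\left(k{\left(1,J{\left(-3 \right)} \right)} + 93\right) 81 = \left(-24 + 93\right) 81 = 69 \cdot 81 = 5589$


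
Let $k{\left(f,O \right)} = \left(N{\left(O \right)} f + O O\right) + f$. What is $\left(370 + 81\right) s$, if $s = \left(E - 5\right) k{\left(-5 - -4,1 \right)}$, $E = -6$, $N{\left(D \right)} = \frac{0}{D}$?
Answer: $0$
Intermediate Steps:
$N{\left(D \right)} = 0$
$k{\left(f,O \right)} = f + O^{2}$ ($k{\left(f,O \right)} = \left(0 f + O O\right) + f = \left(0 + O^{2}\right) + f = O^{2} + f = f + O^{2}$)
$s = 0$ ($s = \left(-6 - 5\right) \left(\left(-5 - -4\right) + 1^{2}\right) = - 11 \left(\left(-5 + 4\right) + 1\right) = - 11 \left(-1 + 1\right) = \left(-11\right) 0 = 0$)
$\left(370 + 81\right) s = \left(370 + 81\right) 0 = 451 \cdot 0 = 0$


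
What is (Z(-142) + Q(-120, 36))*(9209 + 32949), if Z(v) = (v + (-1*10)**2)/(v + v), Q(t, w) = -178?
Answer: -532350145/71 ≈ -7.4979e+6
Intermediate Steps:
Z(v) = (100 + v)/(2*v) (Z(v) = (v + (-10)**2)/((2*v)) = (v + 100)*(1/(2*v)) = (100 + v)*(1/(2*v)) = (100 + v)/(2*v))
(Z(-142) + Q(-120, 36))*(9209 + 32949) = ((1/2)*(100 - 142)/(-142) - 178)*(9209 + 32949) = ((1/2)*(-1/142)*(-42) - 178)*42158 = (21/142 - 178)*42158 = -25255/142*42158 = -532350145/71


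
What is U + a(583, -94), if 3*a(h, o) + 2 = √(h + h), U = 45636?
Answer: 136906/3 + √1166/3 ≈ 45647.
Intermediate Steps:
a(h, o) = -⅔ + √2*√h/3 (a(h, o) = -⅔ + √(h + h)/3 = -⅔ + √(2*h)/3 = -⅔ + (√2*√h)/3 = -⅔ + √2*√h/3)
U + a(583, -94) = 45636 + (-⅔ + √2*√583/3) = 45636 + (-⅔ + √1166/3) = 136906/3 + √1166/3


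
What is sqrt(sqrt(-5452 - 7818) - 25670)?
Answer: sqrt(-25670 + I*sqrt(13270)) ≈ 0.3595 + 160.22*I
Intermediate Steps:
sqrt(sqrt(-5452 - 7818) - 25670) = sqrt(sqrt(-13270) - 25670) = sqrt(I*sqrt(13270) - 25670) = sqrt(-25670 + I*sqrt(13270))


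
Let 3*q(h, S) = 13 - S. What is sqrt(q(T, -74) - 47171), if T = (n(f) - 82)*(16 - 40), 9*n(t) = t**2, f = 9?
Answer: 9*I*sqrt(582) ≈ 217.12*I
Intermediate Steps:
n(t) = t**2/9
T = 1752 (T = ((1/9)*9**2 - 82)*(16 - 40) = ((1/9)*81 - 82)*(-24) = (9 - 82)*(-24) = -73*(-24) = 1752)
q(h, S) = 13/3 - S/3 (q(h, S) = (13 - S)/3 = 13/3 - S/3)
sqrt(q(T, -74) - 47171) = sqrt((13/3 - 1/3*(-74)) - 47171) = sqrt((13/3 + 74/3) - 47171) = sqrt(29 - 47171) = sqrt(-47142) = 9*I*sqrt(582)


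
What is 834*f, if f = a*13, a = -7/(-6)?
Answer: 12649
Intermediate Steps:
a = 7/6 (a = -7*(-⅙) = 7/6 ≈ 1.1667)
f = 91/6 (f = (7/6)*13 = 91/6 ≈ 15.167)
834*f = 834*(91/6) = 12649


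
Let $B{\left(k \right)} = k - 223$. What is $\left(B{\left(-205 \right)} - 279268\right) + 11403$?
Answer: $-268293$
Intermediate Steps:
$B{\left(k \right)} = -223 + k$
$\left(B{\left(-205 \right)} - 279268\right) + 11403 = \left(\left(-223 - 205\right) - 279268\right) + 11403 = \left(-428 - 279268\right) + 11403 = -279696 + 11403 = -268293$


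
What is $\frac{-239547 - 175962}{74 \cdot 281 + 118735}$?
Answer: $- \frac{415509}{139529} \approx -2.9779$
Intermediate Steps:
$\frac{-239547 - 175962}{74 \cdot 281 + 118735} = - \frac{415509}{20794 + 118735} = - \frac{415509}{139529}$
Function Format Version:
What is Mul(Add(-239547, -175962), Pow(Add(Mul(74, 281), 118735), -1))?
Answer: Rational(-415509, 139529) ≈ -2.9779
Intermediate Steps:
Mul(Add(-239547, -175962), Pow(Add(Mul(74, 281), 118735), -1)) = Mul(-415509, Pow(Add(20794, 118735), -1)) = Mul(-415509, Pow(139529, -1)) = Mul(-415509, Rational(1, 139529)) = Rational(-415509, 139529)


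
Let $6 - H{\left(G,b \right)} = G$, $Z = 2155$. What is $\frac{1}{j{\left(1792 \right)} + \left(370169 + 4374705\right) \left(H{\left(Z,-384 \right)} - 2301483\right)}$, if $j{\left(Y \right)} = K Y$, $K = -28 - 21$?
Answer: $- \frac{1}{10930443670176} \approx -9.1488 \cdot 10^{-14}$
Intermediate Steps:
$K = -49$
$H{\left(G,b \right)} = 6 - G$
$j{\left(Y \right)} = - 49 Y$
$\frac{1}{j{\left(1792 \right)} + \left(370169 + 4374705\right) \left(H{\left(Z,-384 \right)} - 2301483\right)} = \frac{1}{\left(-49\right) 1792 + \left(370169 + 4374705\right) \left(\left(6 - 2155\right) - 2301483\right)} = \frac{1}{-87808 + 4744874 \left(\left(6 - 2155\right) - 2301483\right)} = \frac{1}{-87808 + 4744874 \left(-2149 - 2301483\right)} = \frac{1}{-87808 + 4744874 \left(-2303632\right)} = \frac{1}{-87808 - 10930443582368} = \frac{1}{-10930443670176} = - \frac{1}{10930443670176}$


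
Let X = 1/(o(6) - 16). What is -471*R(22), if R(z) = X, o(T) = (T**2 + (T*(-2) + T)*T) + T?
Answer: 471/10 ≈ 47.100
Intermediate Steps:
o(T) = T (o(T) = (T**2 + (-2*T + T)*T) + T = (T**2 + (-T)*T) + T = (T**2 - T**2) + T = 0 + T = T)
X = -1/10 (X = 1/(6 - 16) = 1/(-10) = -1/10 ≈ -0.10000)
R(z) = -1/10
-471*R(22) = -471*(-1/10) = 471/10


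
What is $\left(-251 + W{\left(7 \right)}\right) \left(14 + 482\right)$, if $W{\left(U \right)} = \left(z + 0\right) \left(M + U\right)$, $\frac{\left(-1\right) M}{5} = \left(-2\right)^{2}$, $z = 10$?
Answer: $-188976$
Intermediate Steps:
$M = -20$ ($M = - 5 \left(-2\right)^{2} = \left(-5\right) 4 = -20$)
$W{\left(U \right)} = -200 + 10 U$ ($W{\left(U \right)} = \left(10 + 0\right) \left(-20 + U\right) = 10 \left(-20 + U\right) = -200 + 10 U$)
$\left(-251 + W{\left(7 \right)}\right) \left(14 + 482\right) = \left(-251 + \left(-200 + 10 \cdot 7\right)\right) \left(14 + 482\right) = \left(-251 + \left(-200 + 70\right)\right) 496 = \left(-251 - 130\right) 496 = \left(-381\right) 496 = -188976$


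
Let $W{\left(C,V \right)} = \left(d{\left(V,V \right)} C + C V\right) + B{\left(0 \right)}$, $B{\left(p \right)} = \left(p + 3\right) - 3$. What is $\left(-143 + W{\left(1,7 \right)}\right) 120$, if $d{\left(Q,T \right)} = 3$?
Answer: $-15960$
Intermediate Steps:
$B{\left(p \right)} = p$ ($B{\left(p \right)} = \left(3 + p\right) - 3 = p$)
$W{\left(C,V \right)} = 3 C + C V$ ($W{\left(C,V \right)} = \left(3 C + C V\right) + 0 = 3 C + C V$)
$\left(-143 + W{\left(1,7 \right)}\right) 120 = \left(-143 + 1 \left(3 + 7\right)\right) 120 = \left(-143 + 1 \cdot 10\right) 120 = \left(-143 + 10\right) 120 = \left(-133\right) 120 = -15960$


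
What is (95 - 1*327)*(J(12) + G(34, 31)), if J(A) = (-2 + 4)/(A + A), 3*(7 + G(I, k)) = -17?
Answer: 8758/3 ≈ 2919.3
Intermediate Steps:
G(I, k) = -38/3 (G(I, k) = -7 + (⅓)*(-17) = -7 - 17/3 = -38/3)
J(A) = 1/A (J(A) = 2/((2*A)) = 2*(1/(2*A)) = 1/A)
(95 - 1*327)*(J(12) + G(34, 31)) = (95 - 1*327)*(1/12 - 38/3) = (95 - 327)*(1/12 - 38/3) = -232*(-151/12) = 8758/3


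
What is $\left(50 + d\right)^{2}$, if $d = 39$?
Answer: $7921$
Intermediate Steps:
$\left(50 + d\right)^{2} = \left(50 + 39\right)^{2} = 89^{2} = 7921$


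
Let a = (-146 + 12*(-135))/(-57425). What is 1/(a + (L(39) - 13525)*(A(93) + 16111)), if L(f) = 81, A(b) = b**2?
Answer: -57425/19115257290234 ≈ -3.0041e-9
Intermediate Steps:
a = 1766/57425 (a = (-146 - 1620)*(-1/57425) = -1766*(-1/57425) = 1766/57425 ≈ 0.030753)
1/(a + (L(39) - 13525)*(A(93) + 16111)) = 1/(1766/57425 + (81 - 13525)*(93**2 + 16111)) = 1/(1766/57425 - 13444*(8649 + 16111)) = 1/(1766/57425 - 13444*24760) = 1/(1766/57425 - 332873440) = 1/(-19115257290234/57425) = -57425/19115257290234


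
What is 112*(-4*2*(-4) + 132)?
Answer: 18368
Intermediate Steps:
112*(-4*2*(-4) + 132) = 112*(-8*(-4) + 132) = 112*(32 + 132) = 112*164 = 18368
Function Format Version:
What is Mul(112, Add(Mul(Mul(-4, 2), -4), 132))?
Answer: 18368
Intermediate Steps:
Mul(112, Add(Mul(Mul(-4, 2), -4), 132)) = Mul(112, Add(Mul(-8, -4), 132)) = Mul(112, Add(32, 132)) = Mul(112, 164) = 18368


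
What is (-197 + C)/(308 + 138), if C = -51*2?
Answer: -299/446 ≈ -0.67040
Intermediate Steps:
C = -102
(-197 + C)/(308 + 138) = (-197 - 102)/(308 + 138) = -299/446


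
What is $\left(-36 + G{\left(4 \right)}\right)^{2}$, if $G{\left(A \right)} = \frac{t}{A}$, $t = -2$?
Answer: $\frac{5329}{4} \approx 1332.3$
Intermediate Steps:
$G{\left(A \right)} = - \frac{2}{A}$
$\left(-36 + G{\left(4 \right)}\right)^{2} = \left(-36 - \frac{2}{4}\right)^{2} = \left(-36 - \frac{1}{2}\right)^{2} = \left(- \frac{73}{2}\right)^{2} = \frac{5329}{4}$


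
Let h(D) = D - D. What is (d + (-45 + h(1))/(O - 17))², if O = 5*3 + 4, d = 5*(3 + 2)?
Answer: 25/4 ≈ 6.2500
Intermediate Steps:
d = 25 (d = 5*5 = 25)
O = 19 (O = 15 + 4 = 19)
h(D) = 0
(d + (-45 + h(1))/(O - 17))² = (25 + (-45 + 0)/(19 - 17))² = (25 - 45/2)² = (5/2)² = 25/4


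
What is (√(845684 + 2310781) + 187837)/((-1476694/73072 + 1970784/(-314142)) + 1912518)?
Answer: 359316280973624/3658434384781753 + 1912915352*√3156465/3658434384781753 ≈ 0.099145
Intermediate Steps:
(√(845684 + 2310781) + 187837)/((-1476694/73072 + 1970784/(-314142)) + 1912518) = (√3156465 + 187837)/((-1476694*1/73072 + 1970784*(-1/314142)) + 1912518) = (187837 + √3156465)/((-738347/36536 - 328464/52357) + 1912518) = (187837 + √3156465)/(-50658394583/1912915352 + 1912518) = (187837 + √3156465)/(3658434384781753/1912915352) = (187837 + √3156465)*(1912915352/3658434384781753) = 359316280973624/3658434384781753 + 1912915352*√3156465/3658434384781753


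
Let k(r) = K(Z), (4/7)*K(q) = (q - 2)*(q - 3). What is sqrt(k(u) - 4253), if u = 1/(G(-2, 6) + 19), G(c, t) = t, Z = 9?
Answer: I*sqrt(16718)/2 ≈ 64.649*I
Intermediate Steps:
K(q) = 7*(-3 + q)*(-2 + q)/4 (K(q) = 7*((q - 2)*(q - 3))/4 = 7*((-2 + q)*(-3 + q))/4 = 7*((-3 + q)*(-2 + q))/4 = 7*(-3 + q)*(-2 + q)/4)
u = 1/25 (u = 1/(6 + 19) = 1/25 ≈ 0.040000)
k(r) = 147/2 (k(r) = 21/2 - 35/4*9 + (7/4)*9**2 = 21/2 - 315/4 + (7/4)*81 = 21/2 - 315/4 + 567/4 = 147/2)
sqrt(k(u) - 4253) = sqrt(147/2 - 4253) = sqrt(-8359/2) = I*sqrt(16718)/2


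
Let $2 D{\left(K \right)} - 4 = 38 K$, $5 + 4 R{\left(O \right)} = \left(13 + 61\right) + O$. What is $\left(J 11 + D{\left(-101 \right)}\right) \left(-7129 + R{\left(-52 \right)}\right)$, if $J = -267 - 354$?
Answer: $62327313$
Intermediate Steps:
$R{\left(O \right)} = \frac{69}{4} + \frac{O}{4}$ ($R{\left(O \right)} = - \frac{5}{4} + \frac{\left(13 + 61\right) + O}{4} = - \frac{5}{4} + \frac{74 + O}{4} = - \frac{5}{4} + \left(\frac{37}{2} + \frac{O}{4}\right) = \frac{69}{4} + \frac{O}{4}$)
$J = -621$ ($J = -267 - 354 = -621$)
$D{\left(K \right)} = 2 + 19 K$ ($D{\left(K \right)} = 2 + \frac{38 K}{2} = 2 + 19 K$)
$\left(J 11 + D{\left(-101 \right)}\right) \left(-7129 + R{\left(-52 \right)}\right) = \left(\left(-621\right) 11 + \left(2 + 19 \left(-101\right)\right)\right) \left(-7129 + \left(\frac{69}{4} + \frac{1}{4} \left(-52\right)\right)\right) = \left(-6831 + \left(2 - 1919\right)\right) \left(-7129 + \left(\frac{69}{4} - 13\right)\right) = \left(-6831 - 1917\right) \left(-7129 + \frac{17}{4}\right) = \left(-8748\right) \left(- \frac{28499}{4}\right) = 62327313$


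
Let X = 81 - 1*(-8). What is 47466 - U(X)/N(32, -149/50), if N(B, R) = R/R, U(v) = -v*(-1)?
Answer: 47377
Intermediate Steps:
X = 89 (X = 81 + 8 = 89)
U(v) = v
N(B, R) = 1
47466 - U(X)/N(32, -149/50) = 47466 - 89/1 = 47466 - 89 = 47377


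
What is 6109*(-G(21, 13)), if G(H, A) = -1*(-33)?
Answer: -201597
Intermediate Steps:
G(H, A) = 33
6109*(-G(21, 13)) = 6109*(-1*33) = 6109*(-33) = -201597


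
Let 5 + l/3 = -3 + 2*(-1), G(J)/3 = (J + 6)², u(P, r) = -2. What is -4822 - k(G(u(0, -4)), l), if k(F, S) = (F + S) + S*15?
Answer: -4390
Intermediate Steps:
G(J) = 3*(6 + J)² (G(J) = 3*(J + 6)² = 3*(6 + J)²)
l = -30 (l = -15 + 3*(-3 + 2*(-1)) = -15 + 3*(-3 - 2) = -15 + 3*(-5) = -15 - 15 = -30)
k(F, S) = F + 16*S (k(F, S) = (F + S) + 15*S = F + 16*S)
-4822 - k(G(u(0, -4)), l) = -4822 - (3*(6 - 2)² + 16*(-30)) = -4822 - (3*4² - 480) = -4822 - (3*16 - 480) = -4822 - (48 - 480) = -4822 - 1*(-432) = -4822 + 432 = -4390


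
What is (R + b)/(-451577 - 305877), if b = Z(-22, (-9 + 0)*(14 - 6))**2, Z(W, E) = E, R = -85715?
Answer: 80531/757454 ≈ 0.10632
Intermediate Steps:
b = 5184 (b = ((-9 + 0)*(14 - 6))**2 = (-9*8)**2 = (-72)**2 = 5184)
(R + b)/(-451577 - 305877) = (-85715 + 5184)/(-451577 - 305877) = -80531/(-757454) = -80531*(-1/757454) = 80531/757454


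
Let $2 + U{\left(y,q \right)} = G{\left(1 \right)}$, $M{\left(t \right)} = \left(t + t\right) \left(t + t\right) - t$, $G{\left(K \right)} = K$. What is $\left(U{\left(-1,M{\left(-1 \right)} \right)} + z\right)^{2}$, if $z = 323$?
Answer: $103684$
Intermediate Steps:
$M{\left(t \right)} = - t + 4 t^{2}$ ($M{\left(t \right)} = 2 t 2 t - t = 4 t^{2} - t = - t + 4 t^{2}$)
$U{\left(y,q \right)} = -1$ ($U{\left(y,q \right)} = -2 + 1 = -1$)
$\left(U{\left(-1,M{\left(-1 \right)} \right)} + z\right)^{2} = \left(-1 + 323\right)^{2} = 322^{2} = 103684$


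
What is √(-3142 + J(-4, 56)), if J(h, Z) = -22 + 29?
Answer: I*√3135 ≈ 55.991*I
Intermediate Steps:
J(h, Z) = 7
√(-3142 + J(-4, 56)) = √(-3142 + 7) = √(-3135) = I*√3135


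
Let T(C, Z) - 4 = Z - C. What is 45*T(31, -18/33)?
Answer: -13635/11 ≈ -1239.5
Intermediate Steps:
T(C, Z) = 4 + Z - C (T(C, Z) = 4 + (Z - C) = 4 + Z - C)
45*T(31, -18/33) = 45*(4 - 18/33 - 1*31) = 45*(4 - 18*1/33 - 31) = 45*(4 - 6/11 - 31) = 45*(-303/11) = -13635/11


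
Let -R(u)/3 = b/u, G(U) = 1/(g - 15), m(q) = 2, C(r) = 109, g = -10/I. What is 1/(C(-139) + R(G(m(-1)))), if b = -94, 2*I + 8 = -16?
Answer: -1/3886 ≈ -0.00025733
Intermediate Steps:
I = -12 (I = -4 + (½)*(-16) = -4 - 8 = -12)
g = ⅚ (g = -10/(-12) = -10*(-1/12) = ⅚ ≈ 0.83333)
G(U) = -6/85 (G(U) = 1/(⅚ - 15) = 1/(-85/6) = -6/85)
R(u) = 282/u (R(u) = -(-282)/u = 282/u)
1/(C(-139) + R(G(m(-1)))) = 1/(109 + 282/(-6/85)) = 1/(109 + 282*(-85/6)) = 1/(109 - 3995) = 1/(-3886) = -1/3886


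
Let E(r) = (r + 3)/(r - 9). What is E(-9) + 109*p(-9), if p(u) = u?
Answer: -2942/3 ≈ -980.67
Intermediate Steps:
E(r) = (3 + r)/(-9 + r)
E(-9) + 109*p(-9) = (3 - 9)/(-9 - 9) + 109*(-9) = -6/(-18) - 981 = -1/18*(-6) - 981 = ⅓ - 981 = -2942/3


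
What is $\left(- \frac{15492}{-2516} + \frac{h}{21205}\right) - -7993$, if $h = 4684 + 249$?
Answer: $\frac{106695424207}{13337945} \approx 7999.4$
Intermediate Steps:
$h = 4933$
$\left(- \frac{15492}{-2516} + \frac{h}{21205}\right) - -7993 = \left(- \frac{15492}{-2516} + \frac{4933}{21205}\right) - -7993 = \left(\left(-15492\right) \left(- \frac{1}{2516}\right) + 4933 \cdot \frac{1}{21205}\right) + 7993 = \left(\frac{3873}{629} + \frac{4933}{21205}\right) + 7993 = \frac{85229822}{13337945} + 7993 = \frac{106695424207}{13337945}$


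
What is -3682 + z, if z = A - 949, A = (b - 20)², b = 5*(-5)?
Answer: -2606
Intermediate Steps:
b = -25
A = 2025 (A = (-25 - 20)² = (-45)² = 2025)
z = 1076 (z = 2025 - 949 = 1076)
-3682 + z = -3682 + 1076 = -2606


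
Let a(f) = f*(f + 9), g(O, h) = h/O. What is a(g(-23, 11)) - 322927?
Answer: -170830539/529 ≈ -3.2293e+5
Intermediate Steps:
a(f) = f*(9 + f)
a(g(-23, 11)) - 322927 = (11/(-23))*(9 + 11/(-23)) - 322927 = (11*(-1/23))*(9 + 11*(-1/23)) - 322927 = -11*(9 - 11/23)/23 - 322927 = -11/23*196/23 - 322927 = -2156/529 - 322927 = -170830539/529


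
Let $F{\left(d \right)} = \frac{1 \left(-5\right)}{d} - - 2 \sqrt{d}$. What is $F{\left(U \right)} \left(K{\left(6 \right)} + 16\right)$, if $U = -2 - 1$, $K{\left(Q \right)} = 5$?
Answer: $35 + 42 i \sqrt{3} \approx 35.0 + 72.746 i$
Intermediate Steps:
$U = -3$ ($U = -2 - 1 = -3$)
$F{\left(d \right)} = - \frac{5}{d} + 2 \sqrt{d}$
$F{\left(U \right)} \left(K{\left(6 \right)} + 16\right) = \frac{-5 + 2 \left(-3\right)^{\frac{3}{2}}}{-3} \left(5 + 16\right) = - \frac{-5 + 2 \left(- 3 i \sqrt{3}\right)}{3} \cdot 21 = - \frac{-5 - 6 i \sqrt{3}}{3} \cdot 21 = \left(\frac{5}{3} + 2 i \sqrt{3}\right) 21 = 35 + 42 i \sqrt{3}$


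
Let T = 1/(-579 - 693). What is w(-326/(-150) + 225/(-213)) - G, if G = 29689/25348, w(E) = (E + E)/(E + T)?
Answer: 53031343639/63881446596 ≈ 0.83015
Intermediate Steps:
T = -1/1272 (T = 1/(-1272) = -1/1272 ≈ -0.00078616)
w(E) = 2*E/(-1/1272 + E) (w(E) = (E + E)/(E - 1/1272) = (2*E)/(-1/1272 + E) = 2*E/(-1/1272 + E))
G = 29689/25348 (G = 29689*(1/25348) = 29689/25348 ≈ 1.1713)
w(-326/(-150) + 225/(-213)) - G = 2544*(-326/(-150) + 225/(-213))/(-1 + 1272*(-326/(-150) + 225/(-213))) - 1*29689/25348 = 2544*(-326*(-1/150) + 225*(-1/213))/(-1 + 1272*(-326*(-1/150) + 225*(-1/213))) - 29689/25348 = 2544*(163/75 - 75/71)/(-1 + 1272*(163/75 - 75/71)) - 29689/25348 = 2544*(5948/5325)/(-1 + 1272*(5948/5325)) - 29689/25348 = 2544*(5948/5325)/(-1 + 2521952/1775) - 29689/25348 = 2544*(5948/5325)/(2520177/1775) - 29689/25348 = 2544*(5948/5325)*(1775/2520177) - 29689/25348 = 5043904/2520177 - 29689/25348 = 53031343639/63881446596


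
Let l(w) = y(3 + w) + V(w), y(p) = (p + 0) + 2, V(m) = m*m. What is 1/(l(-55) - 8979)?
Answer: -1/6004 ≈ -0.00016656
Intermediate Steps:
V(m) = m²
y(p) = 2 + p (y(p) = p + 2 = 2 + p)
l(w) = 5 + w + w² (l(w) = (2 + (3 + w)) + w² = (5 + w) + w² = 5 + w + w²)
1/(l(-55) - 8979) = 1/((5 - 55 + (-55)²) - 8979) = 1/((5 - 55 + 3025) - 8979) = 1/(2975 - 8979) = 1/(-6004) = -1/6004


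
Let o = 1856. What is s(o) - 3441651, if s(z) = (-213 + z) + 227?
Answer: -3439781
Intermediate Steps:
s(z) = 14 + z
s(o) - 3441651 = (14 + 1856) - 3441651 = 1870 - 3441651 = -3439781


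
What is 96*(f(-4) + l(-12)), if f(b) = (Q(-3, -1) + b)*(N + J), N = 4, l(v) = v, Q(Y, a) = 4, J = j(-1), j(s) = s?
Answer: -1152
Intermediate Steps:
J = -1
f(b) = 12 + 3*b (f(b) = (4 + b)*(4 - 1) = (4 + b)*3 = 12 + 3*b)
96*(f(-4) + l(-12)) = 96*((12 + 3*(-4)) - 12) = 96*((12 - 12) - 12) = 96*(0 - 12) = 96*(-12) = -1152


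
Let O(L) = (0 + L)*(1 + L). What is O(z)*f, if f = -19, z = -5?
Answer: -380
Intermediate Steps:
O(L) = L*(1 + L)
O(z)*f = -5*(1 - 5)*(-19) = -5*(-4)*(-19) = 20*(-19) = -380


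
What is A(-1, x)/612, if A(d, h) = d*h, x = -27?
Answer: 3/68 ≈ 0.044118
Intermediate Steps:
A(-1, x)/612 = -1*(-27)/612 = 27*(1/612) = 3/68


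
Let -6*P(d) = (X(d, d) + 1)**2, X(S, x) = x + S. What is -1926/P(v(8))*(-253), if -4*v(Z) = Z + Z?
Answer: -2923668/49 ≈ -59667.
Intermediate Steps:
X(S, x) = S + x
v(Z) = -Z/2 (v(Z) = -(Z + Z)/4 = -Z/2)
P(d) = -(1 + 2*d)**2/6 (P(d) = -((d + d) + 1)**2/6 = -(2*d + 1)**2/6 = -(1 + 2*d)**2/6)
-1926/P(v(8))*(-253) = -1926*(-6/(1 + 2*(-1/2*8))**2)*(-253) = -1926*(-6/(1 + 2*(-4))**2)*(-253) = -1926*(-6/(1 - 8)**2)*(-253) = -1926/((-1/6*(-7)**2))*(-253) = -1926/((-1/6*49))*(-253) = -1926/(-49/6)*(-253) = -1926*(-6/49)*(-253) = (11556/49)*(-253) = -2923668/49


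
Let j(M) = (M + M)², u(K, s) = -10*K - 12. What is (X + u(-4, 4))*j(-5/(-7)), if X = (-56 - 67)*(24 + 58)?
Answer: -1005800/49 ≈ -20527.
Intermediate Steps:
u(K, s) = -12 - 10*K
j(M) = 4*M² (j(M) = (2*M)² = 4*M²)
X = -10086 (X = -123*82 = -10086)
(X + u(-4, 4))*j(-5/(-7)) = (-10086 + (-12 - 10*(-4)))*(4*(-5/(-7))²) = (-10086 + (-12 + 40))*(4*(-5*(-⅐))²) = (-10086 + 28)*(4*(5/7)²) = -40232*25/49 = -10058*100/49 = -1005800/49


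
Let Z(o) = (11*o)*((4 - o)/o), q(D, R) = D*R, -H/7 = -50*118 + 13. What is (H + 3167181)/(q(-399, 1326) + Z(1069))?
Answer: -3208390/540789 ≈ -5.9328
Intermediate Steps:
H = 41209 (H = -7*(-50*118 + 13) = -7*(-5900 + 13) = -7*(-5887) = 41209)
Z(o) = 44 - 11*o (Z(o) = (11*o)*((4 - o)/o) = 44 - 11*o)
(H + 3167181)/(q(-399, 1326) + Z(1069)) = (41209 + 3167181)/(-399*1326 + (44 - 11*1069)) = 3208390/(-529074 + (44 - 11759)) = 3208390/(-529074 - 11715) = 3208390/(-540789) = 3208390*(-1/540789) = -3208390/540789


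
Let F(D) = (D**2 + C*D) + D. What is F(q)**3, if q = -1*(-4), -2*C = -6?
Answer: 32768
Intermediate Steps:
C = 3 (C = -1/2*(-6) = 3)
q = 4
F(D) = D**2 + 4*D (F(D) = (D**2 + 3*D) + D = D**2 + 4*D)
F(q)**3 = (4*(4 + 4))**3 = (4*8)**3 = 32**3 = 32768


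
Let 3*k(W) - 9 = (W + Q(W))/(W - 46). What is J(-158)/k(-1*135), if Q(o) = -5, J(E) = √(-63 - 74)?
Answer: 543*I*√137/1769 ≈ 3.5928*I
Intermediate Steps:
J(E) = I*√137 (J(E) = √(-137) = I*√137)
k(W) = 3 + (-5 + W)/(3*(-46 + W)) (k(W) = 3 + ((W - 5)/(W - 46))/3 = 3 + ((-5 + W)/(-46 + W))/3 = 3 + (-5 + W)/(3*(-46 + W)))
J(-158)/k(-1*135) = (I*√137)/(((-419 + 10*(-1*135))/(3*(-46 - 1*135)))) = (I*√137)/(((-419 + 10*(-135))/(3*(-46 - 135)))) = (I*√137)/(((⅓)*(-419 - 1350)/(-181))) = (I*√137)/(((⅓)*(-1/181)*(-1769))) = (I*√137)/(1769/543) = (I*√137)*(543/1769) = 543*I*√137/1769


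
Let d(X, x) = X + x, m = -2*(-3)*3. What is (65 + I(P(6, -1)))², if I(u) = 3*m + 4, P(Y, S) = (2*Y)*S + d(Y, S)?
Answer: 15129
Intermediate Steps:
m = 18 (m = 6*3 = 18)
P(Y, S) = S + Y + 2*S*Y (P(Y, S) = (2*Y)*S + (Y + S) = 2*S*Y + (S + Y) = S + Y + 2*S*Y)
I(u) = 58 (I(u) = 3*18 + 4 = 54 + 4 = 58)
(65 + I(P(6, -1)))² = (65 + 58)² = 123² = 15129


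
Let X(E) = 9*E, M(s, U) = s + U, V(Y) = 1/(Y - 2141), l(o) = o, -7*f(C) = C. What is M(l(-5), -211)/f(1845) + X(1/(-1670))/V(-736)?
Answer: 223545/13694 ≈ 16.324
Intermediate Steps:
f(C) = -C/7
V(Y) = 1/(-2141 + Y)
M(s, U) = U + s
M(l(-5), -211)/f(1845) + X(1/(-1670))/V(-736) = (-211 - 5)/((-⅐*1845)) + (9/(-1670))/(1/(-2141 - 736)) = -216/(-1845/7) + (9*(-1/1670))/(1/(-2877)) = -216*(-7/1845) - 9/(1670*(-1/2877)) = 168/205 - 9/1670*(-2877) = 168/205 + 25893/1670 = 223545/13694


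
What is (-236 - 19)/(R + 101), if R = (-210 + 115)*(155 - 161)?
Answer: -255/671 ≈ -0.38003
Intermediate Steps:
R = 570 (R = -95*(-6) = 570)
(-236 - 19)/(R + 101) = (-236 - 19)/(570 + 101) = -255/671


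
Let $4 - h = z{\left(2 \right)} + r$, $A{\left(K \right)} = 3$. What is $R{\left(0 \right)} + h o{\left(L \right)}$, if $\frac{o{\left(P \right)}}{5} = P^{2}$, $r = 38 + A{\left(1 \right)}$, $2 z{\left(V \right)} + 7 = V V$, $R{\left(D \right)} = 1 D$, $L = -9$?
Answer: $- \frac{28755}{2} \approx -14378.0$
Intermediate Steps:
$R{\left(D \right)} = D$
$z{\left(V \right)} = - \frac{7}{2} + \frac{V^{2}}{2}$ ($z{\left(V \right)} = - \frac{7}{2} + \frac{V V}{2} = - \frac{7}{2} + \frac{V^{2}}{2}$)
$r = 41$ ($r = 38 + 3 = 41$)
$o{\left(P \right)} = 5 P^{2}$
$h = - \frac{71}{2}$ ($h = 4 - \left(\left(- \frac{7}{2} + \frac{2^{2}}{2}\right) + 41\right) = 4 - \left(\left(- \frac{7}{2} + \frac{1}{2} \cdot 4\right) + 41\right) = 4 - \left(\left(- \frac{7}{2} + 2\right) + 41\right) = 4 - \left(- \frac{3}{2} + 41\right) = 4 - \frac{79}{2} = - \frac{71}{2} \approx -35.5$)
$R{\left(0 \right)} + h o{\left(L \right)} = 0 - \frac{71 \cdot 5 \left(-9\right)^{2}}{2} = 0 - \frac{71 \cdot 5 \cdot 81}{2} = 0 - \frac{28755}{2} = - \frac{28755}{2}$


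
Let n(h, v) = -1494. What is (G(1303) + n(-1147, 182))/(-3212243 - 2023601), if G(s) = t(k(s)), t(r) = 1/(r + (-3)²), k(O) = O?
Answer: 1960127/6869427328 ≈ 0.00028534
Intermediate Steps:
t(r) = 1/(9 + r) (t(r) = 1/(r + 9) = 1/(9 + r))
G(s) = 1/(9 + s)
(G(1303) + n(-1147, 182))/(-3212243 - 2023601) = (1/(9 + 1303) - 1494)/(-3212243 - 2023601) = (1/1312 - 1494)/(-5235844) = (1/1312 - 1494)*(-1/5235844) = -1960127/1312*(-1/5235844) = 1960127/6869427328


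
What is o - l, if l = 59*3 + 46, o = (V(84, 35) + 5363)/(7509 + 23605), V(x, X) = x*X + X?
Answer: -3465042/15557 ≈ -222.73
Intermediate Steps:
V(x, X) = X + X*x (V(x, X) = X*x + X = X + X*x)
o = 4169/15557 (o = (35*(1 + 84) + 5363)/(7509 + 23605) = (35*85 + 5363)/31114 = (2975 + 5363)*(1/31114) = 8338*(1/31114) = 4169/15557 ≈ 0.26798)
l = 223 (l = 177 + 46 = 223)
o - l = 4169/15557 - 1*223 = 4169/15557 - 223 = -3465042/15557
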